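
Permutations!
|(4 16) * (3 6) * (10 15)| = 2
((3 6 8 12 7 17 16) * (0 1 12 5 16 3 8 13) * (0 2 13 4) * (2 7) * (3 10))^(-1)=((0 1 12 2 13 7 17 10 3 6 4)(5 16 8))^(-1)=(0 4 6 3 10 17 7 13 2 12 1)(5 8 16)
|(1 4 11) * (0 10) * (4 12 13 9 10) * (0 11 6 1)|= 9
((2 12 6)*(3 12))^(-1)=(2 6 12 3)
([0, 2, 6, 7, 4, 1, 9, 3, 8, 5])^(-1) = (1 5 9 6 2)(3 7)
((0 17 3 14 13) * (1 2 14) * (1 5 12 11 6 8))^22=((0 17 3 5 12 11 6 8 1 2 14 13))^22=(0 14 1 6 12 3)(2 8 11 5 17 13)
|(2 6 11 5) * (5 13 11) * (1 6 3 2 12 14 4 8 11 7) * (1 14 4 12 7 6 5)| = |(1 5 7 14 12 4 8 11 13 6)(2 3)| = 10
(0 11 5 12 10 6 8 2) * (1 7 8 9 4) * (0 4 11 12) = (0 12 10 6 9 11 5)(1 7 8 2 4) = [12, 7, 4, 3, 1, 0, 9, 8, 2, 11, 6, 5, 10]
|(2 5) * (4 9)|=|(2 5)(4 9)|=2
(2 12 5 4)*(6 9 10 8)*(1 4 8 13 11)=(1 4 2 12 5 8 6 9 10 13 11)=[0, 4, 12, 3, 2, 8, 9, 7, 6, 10, 13, 1, 5, 11]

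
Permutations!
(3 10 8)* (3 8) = (3 10) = [0, 1, 2, 10, 4, 5, 6, 7, 8, 9, 3]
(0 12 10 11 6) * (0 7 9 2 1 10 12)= (12)(1 10 11 6 7 9 2)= [0, 10, 1, 3, 4, 5, 7, 9, 8, 2, 11, 6, 12]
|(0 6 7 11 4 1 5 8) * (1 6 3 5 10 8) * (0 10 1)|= 12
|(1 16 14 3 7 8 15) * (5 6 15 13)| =|(1 16 14 3 7 8 13 5 6 15)| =10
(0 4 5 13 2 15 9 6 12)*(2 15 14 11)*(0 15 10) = [4, 1, 14, 3, 5, 13, 12, 7, 8, 6, 0, 2, 15, 10, 11, 9] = (0 4 5 13 10)(2 14 11)(6 12 15 9)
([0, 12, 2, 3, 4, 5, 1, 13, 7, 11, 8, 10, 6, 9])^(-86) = [0, 12, 2, 3, 4, 5, 1, 10, 11, 7, 9, 13, 6, 8]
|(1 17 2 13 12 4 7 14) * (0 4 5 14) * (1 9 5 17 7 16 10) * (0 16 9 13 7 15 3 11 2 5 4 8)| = |(0 8)(1 15 3 11 2 7 16 10)(4 9)(5 14 13 12 17)| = 40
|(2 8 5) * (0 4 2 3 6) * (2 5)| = |(0 4 5 3 6)(2 8)| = 10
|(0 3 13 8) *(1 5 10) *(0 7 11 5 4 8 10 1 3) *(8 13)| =|(1 4 13 10 3 8 7 11 5)| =9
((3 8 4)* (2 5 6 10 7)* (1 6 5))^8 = ((1 6 10 7 2)(3 8 4))^8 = (1 7 6 2 10)(3 4 8)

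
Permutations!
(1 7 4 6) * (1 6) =(1 7 4) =[0, 7, 2, 3, 1, 5, 6, 4]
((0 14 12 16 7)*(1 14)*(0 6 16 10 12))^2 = ((0 1 14)(6 16 7)(10 12))^2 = (0 14 1)(6 7 16)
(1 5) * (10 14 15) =(1 5)(10 14 15) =[0, 5, 2, 3, 4, 1, 6, 7, 8, 9, 14, 11, 12, 13, 15, 10]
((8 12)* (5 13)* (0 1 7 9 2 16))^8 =(0 7 2)(1 9 16) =((0 1 7 9 2 16)(5 13)(8 12))^8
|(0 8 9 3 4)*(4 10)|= |(0 8 9 3 10 4)|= 6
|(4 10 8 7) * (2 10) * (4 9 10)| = 4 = |(2 4)(7 9 10 8)|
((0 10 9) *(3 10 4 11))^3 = (0 3)(4 10)(9 11)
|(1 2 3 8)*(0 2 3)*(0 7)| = 3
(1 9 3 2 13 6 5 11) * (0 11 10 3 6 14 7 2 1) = (0 11)(1 9 6 5 10 3)(2 13 14 7) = [11, 9, 13, 1, 4, 10, 5, 2, 8, 6, 3, 0, 12, 14, 7]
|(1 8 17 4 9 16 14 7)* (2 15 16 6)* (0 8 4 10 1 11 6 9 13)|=7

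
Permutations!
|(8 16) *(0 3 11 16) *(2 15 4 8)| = |(0 3 11 16 2 15 4 8)| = 8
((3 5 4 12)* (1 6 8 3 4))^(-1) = ((1 6 8 3 5)(4 12))^(-1) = (1 5 3 8 6)(4 12)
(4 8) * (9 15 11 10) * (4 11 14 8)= (8 11 10 9 15 14)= [0, 1, 2, 3, 4, 5, 6, 7, 11, 15, 9, 10, 12, 13, 8, 14]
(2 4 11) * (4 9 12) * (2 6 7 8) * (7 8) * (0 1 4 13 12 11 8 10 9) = (0 1 4 8 2)(6 10 9 11)(12 13) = [1, 4, 0, 3, 8, 5, 10, 7, 2, 11, 9, 6, 13, 12]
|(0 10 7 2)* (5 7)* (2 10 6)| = 3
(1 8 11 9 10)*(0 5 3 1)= (0 5 3 1 8 11 9 10)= [5, 8, 2, 1, 4, 3, 6, 7, 11, 10, 0, 9]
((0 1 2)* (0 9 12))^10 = ((0 1 2 9 12))^10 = (12)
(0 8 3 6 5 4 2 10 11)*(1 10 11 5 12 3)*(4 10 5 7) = [8, 5, 11, 6, 2, 10, 12, 4, 1, 9, 7, 0, 3] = (0 8 1 5 10 7 4 2 11)(3 6 12)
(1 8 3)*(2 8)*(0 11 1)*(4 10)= (0 11 1 2 8 3)(4 10)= [11, 2, 8, 0, 10, 5, 6, 7, 3, 9, 4, 1]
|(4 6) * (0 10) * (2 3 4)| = 4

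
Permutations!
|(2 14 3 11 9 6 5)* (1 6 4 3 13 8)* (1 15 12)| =36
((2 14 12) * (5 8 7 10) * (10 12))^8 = (2 14 10 5 8 7 12)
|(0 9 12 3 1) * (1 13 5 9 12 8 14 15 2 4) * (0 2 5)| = 60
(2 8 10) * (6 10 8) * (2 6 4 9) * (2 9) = (2 4)(6 10) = [0, 1, 4, 3, 2, 5, 10, 7, 8, 9, 6]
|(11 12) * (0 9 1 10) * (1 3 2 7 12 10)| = 8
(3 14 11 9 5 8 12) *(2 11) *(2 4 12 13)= [0, 1, 11, 14, 12, 8, 6, 7, 13, 5, 10, 9, 3, 2, 4]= (2 11 9 5 8 13)(3 14 4 12)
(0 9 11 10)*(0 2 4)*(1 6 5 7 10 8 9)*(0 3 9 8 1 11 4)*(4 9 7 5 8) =[11, 6, 0, 7, 3, 5, 8, 10, 4, 9, 2, 1] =(0 11 1 6 8 4 3 7 10 2)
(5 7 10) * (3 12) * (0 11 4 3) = [11, 1, 2, 12, 3, 7, 6, 10, 8, 9, 5, 4, 0] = (0 11 4 3 12)(5 7 10)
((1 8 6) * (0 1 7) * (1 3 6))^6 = (8)(0 6)(3 7)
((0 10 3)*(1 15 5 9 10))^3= (0 5 3 15 10 1 9)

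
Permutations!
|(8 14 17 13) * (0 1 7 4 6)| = 20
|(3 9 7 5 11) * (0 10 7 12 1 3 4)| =|(0 10 7 5 11 4)(1 3 9 12)| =12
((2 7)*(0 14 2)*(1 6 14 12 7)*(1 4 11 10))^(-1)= (0 7 12)(1 10 11 4 2 14 6)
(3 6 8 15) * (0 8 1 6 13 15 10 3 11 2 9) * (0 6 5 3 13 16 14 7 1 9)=(0 8 10 13 15 11 2)(1 5 3 16 14 7)(6 9)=[8, 5, 0, 16, 4, 3, 9, 1, 10, 6, 13, 2, 12, 15, 7, 11, 14]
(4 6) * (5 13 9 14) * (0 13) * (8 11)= (0 13 9 14 5)(4 6)(8 11)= [13, 1, 2, 3, 6, 0, 4, 7, 11, 14, 10, 8, 12, 9, 5]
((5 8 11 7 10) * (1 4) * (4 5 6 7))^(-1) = ((1 5 8 11 4)(6 7 10))^(-1) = (1 4 11 8 5)(6 10 7)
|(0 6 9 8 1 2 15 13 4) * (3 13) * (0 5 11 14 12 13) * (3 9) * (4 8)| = |(0 6 3)(1 2 15 9 4 5 11 14 12 13 8)| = 33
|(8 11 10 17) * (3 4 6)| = 12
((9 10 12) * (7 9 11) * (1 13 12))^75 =(1 9 11 13 10 7 12)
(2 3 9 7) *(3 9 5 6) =(2 9 7)(3 5 6) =[0, 1, 9, 5, 4, 6, 3, 2, 8, 7]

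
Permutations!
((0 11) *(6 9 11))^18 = ((0 6 9 11))^18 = (0 9)(6 11)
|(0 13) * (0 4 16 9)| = 5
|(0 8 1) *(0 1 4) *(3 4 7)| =5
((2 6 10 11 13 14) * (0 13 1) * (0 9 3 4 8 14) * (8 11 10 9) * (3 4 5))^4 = (1 6)(2 11)(4 14)(8 9)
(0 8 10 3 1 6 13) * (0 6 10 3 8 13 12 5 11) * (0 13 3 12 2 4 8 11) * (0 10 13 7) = (0 3 1 13 6 2 4 8 12 5 10 11 7) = [3, 13, 4, 1, 8, 10, 2, 0, 12, 9, 11, 7, 5, 6]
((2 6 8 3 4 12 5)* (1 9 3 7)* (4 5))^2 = (12)(1 3 2 8)(5 6 7 9)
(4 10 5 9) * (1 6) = (1 6)(4 10 5 9) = [0, 6, 2, 3, 10, 9, 1, 7, 8, 4, 5]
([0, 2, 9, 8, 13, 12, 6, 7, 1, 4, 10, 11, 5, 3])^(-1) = (1 8 3 13 4 9 2)(5 12)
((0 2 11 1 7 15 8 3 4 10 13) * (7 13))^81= ((0 2 11 1 13)(3 4 10 7 15 8))^81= (0 2 11 1 13)(3 7)(4 15)(8 10)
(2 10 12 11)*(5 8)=(2 10 12 11)(5 8)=[0, 1, 10, 3, 4, 8, 6, 7, 5, 9, 12, 2, 11]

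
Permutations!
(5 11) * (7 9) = (5 11)(7 9) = [0, 1, 2, 3, 4, 11, 6, 9, 8, 7, 10, 5]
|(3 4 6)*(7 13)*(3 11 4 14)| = 6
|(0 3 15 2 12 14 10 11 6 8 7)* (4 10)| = 12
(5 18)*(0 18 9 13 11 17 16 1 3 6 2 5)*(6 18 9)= (0 9 13 11 17 16 1 3 18)(2 5 6)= [9, 3, 5, 18, 4, 6, 2, 7, 8, 13, 10, 17, 12, 11, 14, 15, 1, 16, 0]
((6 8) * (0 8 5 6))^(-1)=(0 8)(5 6)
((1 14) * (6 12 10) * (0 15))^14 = ((0 15)(1 14)(6 12 10))^14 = (15)(6 10 12)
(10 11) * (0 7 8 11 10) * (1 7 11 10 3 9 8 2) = (0 11)(1 7 2)(3 9 8 10) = [11, 7, 1, 9, 4, 5, 6, 2, 10, 8, 3, 0]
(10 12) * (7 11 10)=(7 11 10 12)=[0, 1, 2, 3, 4, 5, 6, 11, 8, 9, 12, 10, 7]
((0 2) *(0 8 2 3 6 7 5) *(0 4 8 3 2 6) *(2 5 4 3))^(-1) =((0 5 3)(4 8 6 7))^(-1) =(0 3 5)(4 7 6 8)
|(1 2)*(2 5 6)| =4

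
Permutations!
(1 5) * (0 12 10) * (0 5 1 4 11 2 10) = (0 12)(2 10 5 4 11) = [12, 1, 10, 3, 11, 4, 6, 7, 8, 9, 5, 2, 0]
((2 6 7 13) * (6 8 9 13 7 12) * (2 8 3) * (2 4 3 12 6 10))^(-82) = (2 10 12)(8 13 9)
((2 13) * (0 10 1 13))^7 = (0 1 2 10 13)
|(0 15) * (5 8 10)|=6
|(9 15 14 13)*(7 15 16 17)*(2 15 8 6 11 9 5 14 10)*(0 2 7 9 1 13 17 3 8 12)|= 66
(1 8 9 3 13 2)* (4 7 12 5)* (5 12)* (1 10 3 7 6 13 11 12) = (1 8 9 7 5 4 6 13 2 10 3 11 12) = [0, 8, 10, 11, 6, 4, 13, 5, 9, 7, 3, 12, 1, 2]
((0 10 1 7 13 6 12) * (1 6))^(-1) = (0 12 6 10)(1 13 7)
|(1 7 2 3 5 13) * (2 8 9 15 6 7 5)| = |(1 5 13)(2 3)(6 7 8 9 15)| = 30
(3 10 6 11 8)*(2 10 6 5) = (2 10 5)(3 6 11 8) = [0, 1, 10, 6, 4, 2, 11, 7, 3, 9, 5, 8]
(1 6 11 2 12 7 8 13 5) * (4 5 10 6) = (1 4 5)(2 12 7 8 13 10 6 11) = [0, 4, 12, 3, 5, 1, 11, 8, 13, 9, 6, 2, 7, 10]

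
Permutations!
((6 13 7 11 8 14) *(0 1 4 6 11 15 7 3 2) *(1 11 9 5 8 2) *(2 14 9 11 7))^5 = (0 7 15 2)(5 9 8)(11 14)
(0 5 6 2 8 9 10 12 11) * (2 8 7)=[5, 1, 7, 3, 4, 6, 8, 2, 9, 10, 12, 0, 11]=(0 5 6 8 9 10 12 11)(2 7)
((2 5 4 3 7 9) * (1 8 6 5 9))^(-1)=((1 8 6 5 4 3 7)(2 9))^(-1)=(1 7 3 4 5 6 8)(2 9)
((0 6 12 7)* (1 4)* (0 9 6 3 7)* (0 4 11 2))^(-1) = (0 2 11 1 4 12 6 9 7 3)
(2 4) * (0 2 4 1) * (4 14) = (0 2 1)(4 14) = [2, 0, 1, 3, 14, 5, 6, 7, 8, 9, 10, 11, 12, 13, 4]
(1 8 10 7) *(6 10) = [0, 8, 2, 3, 4, 5, 10, 1, 6, 9, 7] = (1 8 6 10 7)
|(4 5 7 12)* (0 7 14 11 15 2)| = 9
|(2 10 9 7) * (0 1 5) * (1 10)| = 7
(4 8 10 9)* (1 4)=(1 4 8 10 9)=[0, 4, 2, 3, 8, 5, 6, 7, 10, 1, 9]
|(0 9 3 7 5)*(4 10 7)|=|(0 9 3 4 10 7 5)|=7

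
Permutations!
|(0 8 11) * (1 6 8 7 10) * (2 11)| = 8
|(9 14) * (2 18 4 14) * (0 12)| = 10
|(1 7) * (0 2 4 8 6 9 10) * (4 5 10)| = |(0 2 5 10)(1 7)(4 8 6 9)| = 4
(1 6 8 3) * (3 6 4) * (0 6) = (0 6 8)(1 4 3) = [6, 4, 2, 1, 3, 5, 8, 7, 0]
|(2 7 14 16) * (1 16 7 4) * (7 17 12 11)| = 20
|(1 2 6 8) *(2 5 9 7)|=|(1 5 9 7 2 6 8)|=7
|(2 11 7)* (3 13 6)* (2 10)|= |(2 11 7 10)(3 13 6)|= 12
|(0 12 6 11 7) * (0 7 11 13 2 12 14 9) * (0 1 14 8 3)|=|(0 8 3)(1 14 9)(2 12 6 13)|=12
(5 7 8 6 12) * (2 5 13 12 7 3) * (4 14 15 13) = (2 5 3)(4 14 15 13 12)(6 7 8) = [0, 1, 5, 2, 14, 3, 7, 8, 6, 9, 10, 11, 4, 12, 15, 13]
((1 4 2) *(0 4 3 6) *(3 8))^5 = ((0 4 2 1 8 3 6))^5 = (0 3 1 4 6 8 2)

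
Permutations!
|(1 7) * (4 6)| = |(1 7)(4 6)| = 2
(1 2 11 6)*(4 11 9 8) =(1 2 9 8 4 11 6) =[0, 2, 9, 3, 11, 5, 1, 7, 4, 8, 10, 6]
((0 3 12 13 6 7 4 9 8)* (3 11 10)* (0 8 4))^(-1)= (0 7 6 13 12 3 10 11)(4 9)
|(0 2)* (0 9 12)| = 4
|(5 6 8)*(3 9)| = 6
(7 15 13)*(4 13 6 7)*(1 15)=[0, 15, 2, 3, 13, 5, 7, 1, 8, 9, 10, 11, 12, 4, 14, 6]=(1 15 6 7)(4 13)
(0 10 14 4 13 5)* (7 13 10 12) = [12, 1, 2, 3, 10, 0, 6, 13, 8, 9, 14, 11, 7, 5, 4] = (0 12 7 13 5)(4 10 14)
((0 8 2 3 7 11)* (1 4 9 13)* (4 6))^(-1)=((0 8 2 3 7 11)(1 6 4 9 13))^(-1)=(0 11 7 3 2 8)(1 13 9 4 6)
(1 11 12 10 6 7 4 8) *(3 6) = (1 11 12 10 3 6 7 4 8) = [0, 11, 2, 6, 8, 5, 7, 4, 1, 9, 3, 12, 10]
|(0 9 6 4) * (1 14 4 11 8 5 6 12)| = |(0 9 12 1 14 4)(5 6 11 8)| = 12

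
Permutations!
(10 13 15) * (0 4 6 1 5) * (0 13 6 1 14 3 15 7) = (0 4 1 5 13 7)(3 15 10 6 14) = [4, 5, 2, 15, 1, 13, 14, 0, 8, 9, 6, 11, 12, 7, 3, 10]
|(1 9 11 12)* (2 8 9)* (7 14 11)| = 8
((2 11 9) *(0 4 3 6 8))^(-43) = (0 3 8 4 6)(2 9 11)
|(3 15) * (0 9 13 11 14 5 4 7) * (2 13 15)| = |(0 9 15 3 2 13 11 14 5 4 7)| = 11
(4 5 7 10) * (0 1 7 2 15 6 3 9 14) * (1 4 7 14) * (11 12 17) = (0 4 5 2 15 6 3 9 1 14)(7 10)(11 12 17) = [4, 14, 15, 9, 5, 2, 3, 10, 8, 1, 7, 12, 17, 13, 0, 6, 16, 11]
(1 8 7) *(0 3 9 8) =(0 3 9 8 7 1) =[3, 0, 2, 9, 4, 5, 6, 1, 7, 8]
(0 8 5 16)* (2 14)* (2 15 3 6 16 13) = (0 8 5 13 2 14 15 3 6 16) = [8, 1, 14, 6, 4, 13, 16, 7, 5, 9, 10, 11, 12, 2, 15, 3, 0]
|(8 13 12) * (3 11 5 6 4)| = |(3 11 5 6 4)(8 13 12)| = 15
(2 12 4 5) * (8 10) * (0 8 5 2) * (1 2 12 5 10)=[8, 2, 5, 3, 12, 0, 6, 7, 1, 9, 10, 11, 4]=(0 8 1 2 5)(4 12)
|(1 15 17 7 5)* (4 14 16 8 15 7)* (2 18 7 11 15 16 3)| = 22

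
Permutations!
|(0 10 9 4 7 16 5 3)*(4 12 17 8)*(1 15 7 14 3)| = |(0 10 9 12 17 8 4 14 3)(1 15 7 16 5)| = 45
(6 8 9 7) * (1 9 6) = (1 9 7)(6 8) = [0, 9, 2, 3, 4, 5, 8, 1, 6, 7]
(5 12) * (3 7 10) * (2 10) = (2 10 3 7)(5 12) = [0, 1, 10, 7, 4, 12, 6, 2, 8, 9, 3, 11, 5]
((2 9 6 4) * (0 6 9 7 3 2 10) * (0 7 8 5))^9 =((0 6 4 10 7 3 2 8 5))^9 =(10)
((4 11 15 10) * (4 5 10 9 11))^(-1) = ((5 10)(9 11 15))^(-1) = (5 10)(9 15 11)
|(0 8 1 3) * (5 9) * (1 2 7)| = |(0 8 2 7 1 3)(5 9)| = 6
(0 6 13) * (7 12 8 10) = (0 6 13)(7 12 8 10) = [6, 1, 2, 3, 4, 5, 13, 12, 10, 9, 7, 11, 8, 0]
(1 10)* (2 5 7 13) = (1 10)(2 5 7 13) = [0, 10, 5, 3, 4, 7, 6, 13, 8, 9, 1, 11, 12, 2]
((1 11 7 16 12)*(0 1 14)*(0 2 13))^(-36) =(16)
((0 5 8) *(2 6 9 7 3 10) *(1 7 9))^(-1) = (0 8 5)(1 6 2 10 3 7)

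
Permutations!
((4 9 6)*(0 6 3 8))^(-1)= (0 8 3 9 4 6)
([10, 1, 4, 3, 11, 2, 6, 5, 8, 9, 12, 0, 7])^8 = (12)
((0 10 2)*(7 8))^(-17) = (0 10 2)(7 8)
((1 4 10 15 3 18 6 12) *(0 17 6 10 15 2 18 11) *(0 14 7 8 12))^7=((0 17 6)(1 4 15 3 11 14 7 8 12)(2 18 10))^7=(0 17 6)(1 8 14 3 4 12 7 11 15)(2 18 10)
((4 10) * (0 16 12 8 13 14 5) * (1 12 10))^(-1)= (0 5 14 13 8 12 1 4 10 16)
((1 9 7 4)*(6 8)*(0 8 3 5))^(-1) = (0 5 3 6 8)(1 4 7 9)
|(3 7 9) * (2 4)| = |(2 4)(3 7 9)| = 6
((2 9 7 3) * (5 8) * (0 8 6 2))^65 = ((0 8 5 6 2 9 7 3))^65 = (0 8 5 6 2 9 7 3)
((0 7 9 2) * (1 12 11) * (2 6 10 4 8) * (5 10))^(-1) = (0 2 8 4 10 5 6 9 7)(1 11 12)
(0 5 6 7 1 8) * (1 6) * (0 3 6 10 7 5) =(1 8 3 6 5)(7 10) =[0, 8, 2, 6, 4, 1, 5, 10, 3, 9, 7]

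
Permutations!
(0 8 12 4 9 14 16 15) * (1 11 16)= (0 8 12 4 9 14 1 11 16 15)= [8, 11, 2, 3, 9, 5, 6, 7, 12, 14, 10, 16, 4, 13, 1, 0, 15]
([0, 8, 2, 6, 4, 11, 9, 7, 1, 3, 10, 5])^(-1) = (1 8)(3 9 6)(5 11)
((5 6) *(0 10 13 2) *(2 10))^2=(13)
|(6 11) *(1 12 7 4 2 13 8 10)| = 8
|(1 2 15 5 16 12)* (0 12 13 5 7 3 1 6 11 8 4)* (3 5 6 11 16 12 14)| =|(0 14 3 1 2 15 7 5 12 11 8 4)(6 16 13)| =12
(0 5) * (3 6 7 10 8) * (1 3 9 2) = [5, 3, 1, 6, 4, 0, 7, 10, 9, 2, 8] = (0 5)(1 3 6 7 10 8 9 2)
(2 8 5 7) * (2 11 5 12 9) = (2 8 12 9)(5 7 11) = [0, 1, 8, 3, 4, 7, 6, 11, 12, 2, 10, 5, 9]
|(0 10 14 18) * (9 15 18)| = |(0 10 14 9 15 18)| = 6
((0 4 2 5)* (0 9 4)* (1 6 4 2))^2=(1 4 6)(2 9 5)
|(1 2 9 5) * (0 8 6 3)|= |(0 8 6 3)(1 2 9 5)|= 4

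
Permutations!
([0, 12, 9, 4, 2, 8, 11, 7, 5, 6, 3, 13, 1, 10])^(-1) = [0, 12, 4, 10, 3, 8, 9, 7, 5, 2, 13, 6, 1, 11]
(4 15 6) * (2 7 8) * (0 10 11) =[10, 1, 7, 3, 15, 5, 4, 8, 2, 9, 11, 0, 12, 13, 14, 6] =(0 10 11)(2 7 8)(4 15 6)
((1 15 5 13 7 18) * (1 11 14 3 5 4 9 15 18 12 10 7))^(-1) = ((1 18 11 14 3 5 13)(4 9 15)(7 12 10))^(-1) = (1 13 5 3 14 11 18)(4 15 9)(7 10 12)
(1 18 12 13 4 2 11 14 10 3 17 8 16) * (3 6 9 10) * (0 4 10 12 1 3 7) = (0 4 2 11 14 7)(1 18)(3 17 8 16)(6 9 12 13 10) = [4, 18, 11, 17, 2, 5, 9, 0, 16, 12, 6, 14, 13, 10, 7, 15, 3, 8, 1]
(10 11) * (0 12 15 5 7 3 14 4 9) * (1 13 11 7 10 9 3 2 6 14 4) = (0 12 15 5 10 7 2 6 14 1 13 11 9)(3 4) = [12, 13, 6, 4, 3, 10, 14, 2, 8, 0, 7, 9, 15, 11, 1, 5]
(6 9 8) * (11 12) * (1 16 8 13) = (1 16 8 6 9 13)(11 12) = [0, 16, 2, 3, 4, 5, 9, 7, 6, 13, 10, 12, 11, 1, 14, 15, 8]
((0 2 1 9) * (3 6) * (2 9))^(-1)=((0 9)(1 2)(3 6))^(-1)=(0 9)(1 2)(3 6)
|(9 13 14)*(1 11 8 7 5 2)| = 6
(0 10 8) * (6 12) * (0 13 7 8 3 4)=[10, 1, 2, 4, 0, 5, 12, 8, 13, 9, 3, 11, 6, 7]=(0 10 3 4)(6 12)(7 8 13)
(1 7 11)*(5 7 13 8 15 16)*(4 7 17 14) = (1 13 8 15 16 5 17 14 4 7 11) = [0, 13, 2, 3, 7, 17, 6, 11, 15, 9, 10, 1, 12, 8, 4, 16, 5, 14]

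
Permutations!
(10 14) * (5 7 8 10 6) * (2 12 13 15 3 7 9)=(2 12 13 15 3 7 8 10 14 6 5 9)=[0, 1, 12, 7, 4, 9, 5, 8, 10, 2, 14, 11, 13, 15, 6, 3]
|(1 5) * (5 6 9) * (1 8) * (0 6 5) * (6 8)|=|(0 8 1 5 6 9)|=6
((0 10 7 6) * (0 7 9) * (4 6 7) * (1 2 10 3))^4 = ((0 3 1 2 10 9)(4 6))^4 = (0 10 1)(2 3 9)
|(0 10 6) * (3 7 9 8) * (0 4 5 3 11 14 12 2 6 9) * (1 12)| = 14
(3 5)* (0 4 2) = (0 4 2)(3 5) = [4, 1, 0, 5, 2, 3]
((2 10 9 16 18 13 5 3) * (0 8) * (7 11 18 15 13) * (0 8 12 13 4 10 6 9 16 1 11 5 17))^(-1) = (0 17 13 12)(1 9 6 2 3 5 7 18 11)(4 15 16 10)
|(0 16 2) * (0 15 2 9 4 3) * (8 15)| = |(0 16 9 4 3)(2 8 15)| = 15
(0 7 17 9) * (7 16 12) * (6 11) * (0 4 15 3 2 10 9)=[16, 1, 10, 2, 15, 5, 11, 17, 8, 4, 9, 6, 7, 13, 14, 3, 12, 0]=(0 16 12 7 17)(2 10 9 4 15 3)(6 11)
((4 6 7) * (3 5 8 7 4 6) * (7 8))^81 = ((8)(3 5 7 6 4))^81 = (8)(3 5 7 6 4)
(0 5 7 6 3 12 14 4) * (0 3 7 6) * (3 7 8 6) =[5, 1, 2, 12, 7, 3, 8, 0, 6, 9, 10, 11, 14, 13, 4] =(0 5 3 12 14 4 7)(6 8)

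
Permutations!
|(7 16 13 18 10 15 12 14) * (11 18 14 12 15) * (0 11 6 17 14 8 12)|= 12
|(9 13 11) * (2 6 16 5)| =12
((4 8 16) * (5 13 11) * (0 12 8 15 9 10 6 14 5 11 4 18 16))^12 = ((0 12 8)(4 15 9 10 6 14 5 13)(16 18))^12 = (18)(4 6)(5 9)(10 13)(14 15)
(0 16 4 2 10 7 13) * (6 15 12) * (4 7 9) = [16, 1, 10, 3, 2, 5, 15, 13, 8, 4, 9, 11, 6, 0, 14, 12, 7] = (0 16 7 13)(2 10 9 4)(6 15 12)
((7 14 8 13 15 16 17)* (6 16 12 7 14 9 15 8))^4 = (17)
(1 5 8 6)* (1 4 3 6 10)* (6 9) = (1 5 8 10)(3 9 6 4) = [0, 5, 2, 9, 3, 8, 4, 7, 10, 6, 1]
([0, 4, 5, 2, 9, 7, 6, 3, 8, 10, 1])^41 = (1 4 9 10)(2 5 7 3)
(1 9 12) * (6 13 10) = (1 9 12)(6 13 10) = [0, 9, 2, 3, 4, 5, 13, 7, 8, 12, 6, 11, 1, 10]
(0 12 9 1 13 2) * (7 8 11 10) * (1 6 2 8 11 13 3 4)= (0 12 9 6 2)(1 3 4)(7 11 10)(8 13)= [12, 3, 0, 4, 1, 5, 2, 11, 13, 6, 7, 10, 9, 8]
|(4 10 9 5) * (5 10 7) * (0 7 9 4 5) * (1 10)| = |(0 7)(1 10 4 9)| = 4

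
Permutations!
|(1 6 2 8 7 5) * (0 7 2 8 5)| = |(0 7)(1 6 8 2 5)| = 10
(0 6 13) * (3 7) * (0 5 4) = (0 6 13 5 4)(3 7) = [6, 1, 2, 7, 0, 4, 13, 3, 8, 9, 10, 11, 12, 5]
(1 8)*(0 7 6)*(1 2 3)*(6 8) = [7, 6, 3, 1, 4, 5, 0, 8, 2] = (0 7 8 2 3 1 6)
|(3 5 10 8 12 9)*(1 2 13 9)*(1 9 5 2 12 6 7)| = 11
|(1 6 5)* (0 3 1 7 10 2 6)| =15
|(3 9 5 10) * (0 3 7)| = |(0 3 9 5 10 7)| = 6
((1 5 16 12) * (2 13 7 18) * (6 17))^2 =((1 5 16 12)(2 13 7 18)(6 17))^2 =(1 16)(2 7)(5 12)(13 18)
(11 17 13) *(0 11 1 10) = (0 11 17 13 1 10) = [11, 10, 2, 3, 4, 5, 6, 7, 8, 9, 0, 17, 12, 1, 14, 15, 16, 13]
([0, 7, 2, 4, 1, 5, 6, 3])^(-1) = [0, 4, 2, 7, 3, 5, 6, 1]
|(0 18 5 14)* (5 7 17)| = 6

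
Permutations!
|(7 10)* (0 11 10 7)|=3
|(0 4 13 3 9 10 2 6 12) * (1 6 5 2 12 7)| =|(0 4 13 3 9 10 12)(1 6 7)(2 5)| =42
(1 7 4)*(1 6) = (1 7 4 6) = [0, 7, 2, 3, 6, 5, 1, 4]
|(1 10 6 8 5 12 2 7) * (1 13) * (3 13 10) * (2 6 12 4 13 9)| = 12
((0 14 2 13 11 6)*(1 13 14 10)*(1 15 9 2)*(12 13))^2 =(0 15 2 1 13 6 10 9 14 12 11)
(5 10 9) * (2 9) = (2 9 5 10) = [0, 1, 9, 3, 4, 10, 6, 7, 8, 5, 2]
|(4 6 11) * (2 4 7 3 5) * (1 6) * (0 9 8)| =24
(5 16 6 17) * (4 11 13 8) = (4 11 13 8)(5 16 6 17) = [0, 1, 2, 3, 11, 16, 17, 7, 4, 9, 10, 13, 12, 8, 14, 15, 6, 5]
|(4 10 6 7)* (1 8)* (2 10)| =10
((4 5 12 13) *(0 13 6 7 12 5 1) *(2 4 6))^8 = ((0 13 6 7 12 2 4 1))^8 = (13)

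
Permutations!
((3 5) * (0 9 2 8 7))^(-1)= ((0 9 2 8 7)(3 5))^(-1)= (0 7 8 2 9)(3 5)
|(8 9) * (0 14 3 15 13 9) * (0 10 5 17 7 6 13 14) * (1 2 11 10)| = |(1 2 11 10 5 17 7 6 13 9 8)(3 15 14)| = 33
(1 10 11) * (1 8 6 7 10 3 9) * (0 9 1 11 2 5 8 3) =(0 9 11 3 1)(2 5 8 6 7 10) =[9, 0, 5, 1, 4, 8, 7, 10, 6, 11, 2, 3]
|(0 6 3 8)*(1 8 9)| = 6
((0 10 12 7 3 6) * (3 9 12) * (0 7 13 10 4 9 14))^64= ((0 4 9 12 13 10 3 6 7 14))^64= (0 13 7 9 3)(4 10 14 12 6)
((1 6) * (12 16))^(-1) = ((1 6)(12 16))^(-1) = (1 6)(12 16)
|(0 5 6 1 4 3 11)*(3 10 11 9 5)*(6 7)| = 10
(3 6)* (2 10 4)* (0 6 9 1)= (0 6 3 9 1)(2 10 4)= [6, 0, 10, 9, 2, 5, 3, 7, 8, 1, 4]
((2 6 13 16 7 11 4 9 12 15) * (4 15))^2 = ((2 6 13 16 7 11 15)(4 9 12))^2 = (2 13 7 15 6 16 11)(4 12 9)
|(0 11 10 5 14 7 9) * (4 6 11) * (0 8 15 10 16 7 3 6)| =|(0 4)(3 6 11 16 7 9 8 15 10 5 14)| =22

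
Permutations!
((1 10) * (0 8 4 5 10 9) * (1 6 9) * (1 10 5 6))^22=((0 8 4 6 9)(1 10))^22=(10)(0 4 9 8 6)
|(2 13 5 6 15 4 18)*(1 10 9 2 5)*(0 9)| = |(0 9 2 13 1 10)(4 18 5 6 15)| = 30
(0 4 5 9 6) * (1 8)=[4, 8, 2, 3, 5, 9, 0, 7, 1, 6]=(0 4 5 9 6)(1 8)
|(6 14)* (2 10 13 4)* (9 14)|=12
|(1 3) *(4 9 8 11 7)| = 10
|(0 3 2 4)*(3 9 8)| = |(0 9 8 3 2 4)| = 6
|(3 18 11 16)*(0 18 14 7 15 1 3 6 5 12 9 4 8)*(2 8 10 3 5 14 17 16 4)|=18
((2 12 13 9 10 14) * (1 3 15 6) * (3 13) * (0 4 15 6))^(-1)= (0 15 4)(1 6 3 12 2 14 10 9 13)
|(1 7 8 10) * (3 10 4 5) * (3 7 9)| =4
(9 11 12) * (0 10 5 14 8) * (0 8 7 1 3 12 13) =(0 10 5 14 7 1 3 12 9 11 13) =[10, 3, 2, 12, 4, 14, 6, 1, 8, 11, 5, 13, 9, 0, 7]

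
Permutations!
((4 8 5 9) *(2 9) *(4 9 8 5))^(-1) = (9)(2 5 4 8)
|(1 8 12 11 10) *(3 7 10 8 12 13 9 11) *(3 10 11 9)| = 15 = |(1 12 10)(3 7 11 8 13)|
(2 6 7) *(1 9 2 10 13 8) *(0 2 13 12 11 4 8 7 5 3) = (0 2 6 5 3)(1 9 13 7 10 12 11 4 8) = [2, 9, 6, 0, 8, 3, 5, 10, 1, 13, 12, 4, 11, 7]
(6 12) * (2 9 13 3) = (2 9 13 3)(6 12) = [0, 1, 9, 2, 4, 5, 12, 7, 8, 13, 10, 11, 6, 3]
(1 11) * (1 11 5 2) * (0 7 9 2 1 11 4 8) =(0 7 9 2 11 4 8)(1 5) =[7, 5, 11, 3, 8, 1, 6, 9, 0, 2, 10, 4]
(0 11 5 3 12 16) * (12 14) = (0 11 5 3 14 12 16) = [11, 1, 2, 14, 4, 3, 6, 7, 8, 9, 10, 5, 16, 13, 12, 15, 0]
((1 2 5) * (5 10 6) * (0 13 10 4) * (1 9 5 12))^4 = ((0 13 10 6 12 1 2 4)(5 9))^4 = (0 12)(1 13)(2 10)(4 6)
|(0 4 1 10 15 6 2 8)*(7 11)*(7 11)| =8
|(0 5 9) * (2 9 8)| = |(0 5 8 2 9)| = 5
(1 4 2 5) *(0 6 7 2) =(0 6 7 2 5 1 4) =[6, 4, 5, 3, 0, 1, 7, 2]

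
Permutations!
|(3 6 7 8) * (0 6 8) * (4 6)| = 4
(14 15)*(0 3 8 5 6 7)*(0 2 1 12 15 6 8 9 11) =(0 3 9 11)(1 12 15 14 6 7 2)(5 8) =[3, 12, 1, 9, 4, 8, 7, 2, 5, 11, 10, 0, 15, 13, 6, 14]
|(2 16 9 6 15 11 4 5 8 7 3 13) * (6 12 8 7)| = |(2 16 9 12 8 6 15 11 4 5 7 3 13)| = 13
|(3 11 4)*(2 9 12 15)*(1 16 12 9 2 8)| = |(1 16 12 15 8)(3 11 4)| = 15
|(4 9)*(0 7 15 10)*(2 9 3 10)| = 8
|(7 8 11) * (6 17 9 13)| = 12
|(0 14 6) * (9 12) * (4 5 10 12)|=15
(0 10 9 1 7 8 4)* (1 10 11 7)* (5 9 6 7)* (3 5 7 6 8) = (0 11 7 3 5 9 10 8 4) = [11, 1, 2, 5, 0, 9, 6, 3, 4, 10, 8, 7]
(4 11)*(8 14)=(4 11)(8 14)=[0, 1, 2, 3, 11, 5, 6, 7, 14, 9, 10, 4, 12, 13, 8]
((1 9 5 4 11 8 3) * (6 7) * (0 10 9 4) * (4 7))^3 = ((0 10 9 5)(1 7 6 4 11 8 3))^3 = (0 5 9 10)(1 4 3 6 8 7 11)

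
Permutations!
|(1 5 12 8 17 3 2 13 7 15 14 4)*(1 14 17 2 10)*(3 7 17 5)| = 24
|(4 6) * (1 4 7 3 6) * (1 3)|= 5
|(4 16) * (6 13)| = 2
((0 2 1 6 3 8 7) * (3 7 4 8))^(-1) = (0 7 6 1 2)(4 8)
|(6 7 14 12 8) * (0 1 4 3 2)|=5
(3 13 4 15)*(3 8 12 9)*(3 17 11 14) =[0, 1, 2, 13, 15, 5, 6, 7, 12, 17, 10, 14, 9, 4, 3, 8, 16, 11] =(3 13 4 15 8 12 9 17 11 14)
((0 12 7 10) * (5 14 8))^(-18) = (14)(0 7)(10 12)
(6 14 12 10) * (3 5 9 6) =(3 5 9 6 14 12 10) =[0, 1, 2, 5, 4, 9, 14, 7, 8, 6, 3, 11, 10, 13, 12]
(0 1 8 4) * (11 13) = (0 1 8 4)(11 13) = [1, 8, 2, 3, 0, 5, 6, 7, 4, 9, 10, 13, 12, 11]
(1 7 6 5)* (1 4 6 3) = [0, 7, 2, 1, 6, 4, 5, 3] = (1 7 3)(4 6 5)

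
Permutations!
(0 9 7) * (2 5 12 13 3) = (0 9 7)(2 5 12 13 3) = [9, 1, 5, 2, 4, 12, 6, 0, 8, 7, 10, 11, 13, 3]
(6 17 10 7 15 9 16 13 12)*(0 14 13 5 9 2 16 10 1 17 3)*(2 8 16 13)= (0 14 2 13 12 6 3)(1 17)(5 9 10 7 15 8 16)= [14, 17, 13, 0, 4, 9, 3, 15, 16, 10, 7, 11, 6, 12, 2, 8, 5, 1]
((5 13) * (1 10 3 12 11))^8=(13)(1 12 10 11 3)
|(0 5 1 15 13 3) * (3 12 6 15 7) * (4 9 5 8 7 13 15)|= 28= |(15)(0 8 7 3)(1 13 12 6 4 9 5)|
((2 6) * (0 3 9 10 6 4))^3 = ((0 3 9 10 6 2 4))^3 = (0 10 4 9 2 3 6)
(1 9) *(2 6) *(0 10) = (0 10)(1 9)(2 6) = [10, 9, 6, 3, 4, 5, 2, 7, 8, 1, 0]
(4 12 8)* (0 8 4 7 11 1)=[8, 0, 2, 3, 12, 5, 6, 11, 7, 9, 10, 1, 4]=(0 8 7 11 1)(4 12)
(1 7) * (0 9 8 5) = (0 9 8 5)(1 7) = [9, 7, 2, 3, 4, 0, 6, 1, 5, 8]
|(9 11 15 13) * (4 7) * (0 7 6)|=4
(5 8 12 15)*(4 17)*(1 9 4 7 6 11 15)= (1 9 4 17 7 6 11 15 5 8 12)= [0, 9, 2, 3, 17, 8, 11, 6, 12, 4, 10, 15, 1, 13, 14, 5, 16, 7]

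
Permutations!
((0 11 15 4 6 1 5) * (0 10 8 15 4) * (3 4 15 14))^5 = (0 15 11)(1 3 10 6 14 5 4 8)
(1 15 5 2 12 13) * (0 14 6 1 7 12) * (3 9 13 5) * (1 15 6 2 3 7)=(0 14 2)(1 6 15 7 12 5 3 9 13)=[14, 6, 0, 9, 4, 3, 15, 12, 8, 13, 10, 11, 5, 1, 2, 7]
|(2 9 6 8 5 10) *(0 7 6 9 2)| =6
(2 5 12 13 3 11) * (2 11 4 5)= (3 4 5 12 13)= [0, 1, 2, 4, 5, 12, 6, 7, 8, 9, 10, 11, 13, 3]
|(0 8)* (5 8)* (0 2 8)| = 2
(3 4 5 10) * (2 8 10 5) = (2 8 10 3 4) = [0, 1, 8, 4, 2, 5, 6, 7, 10, 9, 3]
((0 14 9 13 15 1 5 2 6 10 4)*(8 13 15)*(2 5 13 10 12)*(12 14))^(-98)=(0 10 13 15 14 2)(1 9 6 12 4 8)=((0 12 2 6 14 9 15 1 13 8 10 4))^(-98)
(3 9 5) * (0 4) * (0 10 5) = (0 4 10 5 3 9) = [4, 1, 2, 9, 10, 3, 6, 7, 8, 0, 5]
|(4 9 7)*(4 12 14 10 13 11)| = |(4 9 7 12 14 10 13 11)| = 8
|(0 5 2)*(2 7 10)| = |(0 5 7 10 2)| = 5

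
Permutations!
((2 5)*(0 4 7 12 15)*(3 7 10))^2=(0 10 7 15 4 3 12)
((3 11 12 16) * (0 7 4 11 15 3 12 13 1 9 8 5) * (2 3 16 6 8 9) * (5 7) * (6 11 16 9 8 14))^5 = (0 5)(1 8 11 15 16 2 7 13 9 12 3 4)(6 14)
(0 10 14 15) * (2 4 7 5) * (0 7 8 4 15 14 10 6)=(0 6)(2 15 7 5)(4 8)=[6, 1, 15, 3, 8, 2, 0, 5, 4, 9, 10, 11, 12, 13, 14, 7]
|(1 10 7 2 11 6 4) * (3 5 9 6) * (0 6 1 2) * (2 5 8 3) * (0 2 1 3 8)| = 30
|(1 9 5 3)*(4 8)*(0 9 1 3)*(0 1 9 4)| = |(0 4 8)(1 9 5)| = 3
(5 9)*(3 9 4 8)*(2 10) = [0, 1, 10, 9, 8, 4, 6, 7, 3, 5, 2] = (2 10)(3 9 5 4 8)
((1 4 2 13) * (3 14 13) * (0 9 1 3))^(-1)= ((0 9 1 4 2)(3 14 13))^(-1)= (0 2 4 1 9)(3 13 14)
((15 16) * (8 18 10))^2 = (8 10 18)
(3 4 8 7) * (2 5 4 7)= (2 5 4 8)(3 7)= [0, 1, 5, 7, 8, 4, 6, 3, 2]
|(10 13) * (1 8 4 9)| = |(1 8 4 9)(10 13)| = 4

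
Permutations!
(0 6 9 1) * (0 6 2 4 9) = [2, 6, 4, 3, 9, 5, 0, 7, 8, 1] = (0 2 4 9 1 6)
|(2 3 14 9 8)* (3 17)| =6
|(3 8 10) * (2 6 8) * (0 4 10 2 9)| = 15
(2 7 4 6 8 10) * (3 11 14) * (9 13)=[0, 1, 7, 11, 6, 5, 8, 4, 10, 13, 2, 14, 12, 9, 3]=(2 7 4 6 8 10)(3 11 14)(9 13)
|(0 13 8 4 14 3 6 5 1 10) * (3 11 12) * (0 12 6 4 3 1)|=9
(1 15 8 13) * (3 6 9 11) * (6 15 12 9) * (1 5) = [0, 12, 2, 15, 4, 1, 6, 7, 13, 11, 10, 3, 9, 5, 14, 8] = (1 12 9 11 3 15 8 13 5)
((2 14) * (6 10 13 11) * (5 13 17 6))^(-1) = (2 14)(5 11 13)(6 17 10)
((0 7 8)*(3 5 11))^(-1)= ((0 7 8)(3 5 11))^(-1)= (0 8 7)(3 11 5)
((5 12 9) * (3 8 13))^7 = (3 8 13)(5 12 9)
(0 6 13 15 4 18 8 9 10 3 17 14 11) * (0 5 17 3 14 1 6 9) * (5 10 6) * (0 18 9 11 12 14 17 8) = (0 11 10 17 1 5 8 18)(4 9 6 13 15)(12 14) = [11, 5, 2, 3, 9, 8, 13, 7, 18, 6, 17, 10, 14, 15, 12, 4, 16, 1, 0]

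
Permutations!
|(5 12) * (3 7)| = 2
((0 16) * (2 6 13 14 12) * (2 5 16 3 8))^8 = (0 5 14 6 8)(2 3 16 12 13)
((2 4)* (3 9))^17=(2 4)(3 9)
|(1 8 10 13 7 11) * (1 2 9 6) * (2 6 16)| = |(1 8 10 13 7 11 6)(2 9 16)| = 21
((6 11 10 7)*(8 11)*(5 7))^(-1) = (5 10 11 8 6 7)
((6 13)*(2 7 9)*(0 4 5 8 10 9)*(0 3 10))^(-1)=((0 4 5 8)(2 7 3 10 9)(6 13))^(-1)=(0 8 5 4)(2 9 10 3 7)(6 13)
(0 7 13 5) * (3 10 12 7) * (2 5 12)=(0 3 10 2 5)(7 13 12)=[3, 1, 5, 10, 4, 0, 6, 13, 8, 9, 2, 11, 7, 12]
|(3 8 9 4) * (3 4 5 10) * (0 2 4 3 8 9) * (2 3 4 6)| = 6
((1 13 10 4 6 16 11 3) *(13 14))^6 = ((1 14 13 10 4 6 16 11 3))^6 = (1 16 10)(3 6 13)(4 14 11)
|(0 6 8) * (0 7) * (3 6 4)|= |(0 4 3 6 8 7)|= 6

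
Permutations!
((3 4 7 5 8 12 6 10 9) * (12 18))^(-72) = (3 10 12 8 7)(4 9 6 18 5)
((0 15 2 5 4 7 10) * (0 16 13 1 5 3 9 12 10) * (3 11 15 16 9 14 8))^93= (0 13 5 7 16 1 4)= ((0 16 13 1 5 4 7)(2 11 15)(3 14 8)(9 12 10))^93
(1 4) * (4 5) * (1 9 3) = [0, 5, 2, 1, 9, 4, 6, 7, 8, 3] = (1 5 4 9 3)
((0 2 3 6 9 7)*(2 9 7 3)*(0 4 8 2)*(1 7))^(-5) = ((0 9 3 6 1 7 4 8 2))^(-5) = (0 1 2 6 8 3 4 9 7)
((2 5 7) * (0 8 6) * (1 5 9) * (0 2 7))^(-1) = ((0 8 6 2 9 1 5))^(-1) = (0 5 1 9 2 6 8)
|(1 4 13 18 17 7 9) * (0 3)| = |(0 3)(1 4 13 18 17 7 9)| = 14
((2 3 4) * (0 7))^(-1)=((0 7)(2 3 4))^(-1)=(0 7)(2 4 3)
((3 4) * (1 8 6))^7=(1 8 6)(3 4)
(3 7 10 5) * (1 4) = (1 4)(3 7 10 5) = [0, 4, 2, 7, 1, 3, 6, 10, 8, 9, 5]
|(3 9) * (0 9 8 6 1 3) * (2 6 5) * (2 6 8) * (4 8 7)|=|(0 9)(1 3 2 7 4 8 5 6)|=8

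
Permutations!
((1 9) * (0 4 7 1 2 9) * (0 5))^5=(2 9)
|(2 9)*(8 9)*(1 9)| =|(1 9 2 8)| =4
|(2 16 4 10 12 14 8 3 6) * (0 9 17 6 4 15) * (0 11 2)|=|(0 9 17 6)(2 16 15 11)(3 4 10 12 14 8)|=12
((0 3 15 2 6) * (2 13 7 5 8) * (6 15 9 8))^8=((0 3 9 8 2 15 13 7 5 6))^8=(0 5 13 2 9)(3 6 7 15 8)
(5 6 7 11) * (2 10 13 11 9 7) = (2 10 13 11 5 6)(7 9) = [0, 1, 10, 3, 4, 6, 2, 9, 8, 7, 13, 5, 12, 11]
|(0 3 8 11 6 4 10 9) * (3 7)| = |(0 7 3 8 11 6 4 10 9)| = 9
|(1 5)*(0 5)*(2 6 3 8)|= 12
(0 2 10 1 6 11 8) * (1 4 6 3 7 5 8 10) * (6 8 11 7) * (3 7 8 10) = (0 2 1 7 5 11 3 6 8)(4 10) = [2, 7, 1, 6, 10, 11, 8, 5, 0, 9, 4, 3]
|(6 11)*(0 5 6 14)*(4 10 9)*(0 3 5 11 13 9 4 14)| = |(0 11)(3 5 6 13 9 14)(4 10)| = 6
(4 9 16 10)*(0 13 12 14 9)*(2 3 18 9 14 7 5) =[13, 1, 3, 18, 0, 2, 6, 5, 8, 16, 4, 11, 7, 12, 14, 15, 10, 17, 9] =(0 13 12 7 5 2 3 18 9 16 10 4)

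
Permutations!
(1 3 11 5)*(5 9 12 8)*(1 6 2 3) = (2 3 11 9 12 8 5 6) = [0, 1, 3, 11, 4, 6, 2, 7, 5, 12, 10, 9, 8]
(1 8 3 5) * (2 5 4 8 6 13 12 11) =[0, 6, 5, 4, 8, 1, 13, 7, 3, 9, 10, 2, 11, 12] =(1 6 13 12 11 2 5)(3 4 8)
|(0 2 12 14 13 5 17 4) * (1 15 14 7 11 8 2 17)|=|(0 17 4)(1 15 14 13 5)(2 12 7 11 8)|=15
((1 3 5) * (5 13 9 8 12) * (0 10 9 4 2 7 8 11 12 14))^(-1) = (0 14 8 7 2 4 13 3 1 5 12 11 9 10)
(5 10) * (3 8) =[0, 1, 2, 8, 4, 10, 6, 7, 3, 9, 5] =(3 8)(5 10)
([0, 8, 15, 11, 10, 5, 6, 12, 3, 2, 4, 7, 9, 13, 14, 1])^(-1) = [0, 15, 9, 8, 10, 5, 6, 11, 1, 12, 4, 3, 7, 13, 14, 2]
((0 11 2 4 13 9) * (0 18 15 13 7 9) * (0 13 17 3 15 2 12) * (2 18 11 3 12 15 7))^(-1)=((18)(0 3 7 9 11 15 17 12)(2 4))^(-1)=(18)(0 12 17 15 11 9 7 3)(2 4)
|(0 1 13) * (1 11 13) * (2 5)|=|(0 11 13)(2 5)|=6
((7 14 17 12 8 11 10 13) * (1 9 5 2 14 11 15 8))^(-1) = (1 12 17 14 2 5 9)(7 13 10 11)(8 15)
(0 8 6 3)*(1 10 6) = (0 8 1 10 6 3) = [8, 10, 2, 0, 4, 5, 3, 7, 1, 9, 6]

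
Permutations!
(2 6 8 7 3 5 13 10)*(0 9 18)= (0 9 18)(2 6 8 7 3 5 13 10)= [9, 1, 6, 5, 4, 13, 8, 3, 7, 18, 2, 11, 12, 10, 14, 15, 16, 17, 0]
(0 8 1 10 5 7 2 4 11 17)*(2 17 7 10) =(0 8 1 2 4 11 7 17)(5 10) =[8, 2, 4, 3, 11, 10, 6, 17, 1, 9, 5, 7, 12, 13, 14, 15, 16, 0]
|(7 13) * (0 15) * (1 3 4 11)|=4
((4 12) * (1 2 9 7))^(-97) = (1 7 9 2)(4 12)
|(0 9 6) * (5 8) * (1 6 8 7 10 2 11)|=|(0 9 8 5 7 10 2 11 1 6)|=10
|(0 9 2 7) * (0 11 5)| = |(0 9 2 7 11 5)| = 6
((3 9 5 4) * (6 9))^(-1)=(3 4 5 9 6)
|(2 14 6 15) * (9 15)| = 5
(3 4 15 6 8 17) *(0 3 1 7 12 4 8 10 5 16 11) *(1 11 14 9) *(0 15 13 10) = (0 3 8 17 11 15 6)(1 7 12 4 13 10 5 16 14 9) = [3, 7, 2, 8, 13, 16, 0, 12, 17, 1, 5, 15, 4, 10, 9, 6, 14, 11]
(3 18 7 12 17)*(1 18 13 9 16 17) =(1 18 7 12)(3 13 9 16 17) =[0, 18, 2, 13, 4, 5, 6, 12, 8, 16, 10, 11, 1, 9, 14, 15, 17, 3, 7]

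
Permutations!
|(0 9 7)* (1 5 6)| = |(0 9 7)(1 5 6)| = 3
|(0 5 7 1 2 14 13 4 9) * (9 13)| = 14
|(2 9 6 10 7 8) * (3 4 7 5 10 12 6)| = |(2 9 3 4 7 8)(5 10)(6 12)| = 6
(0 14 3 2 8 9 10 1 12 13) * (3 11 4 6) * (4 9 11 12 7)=(0 14 12 13)(1 7 4 6 3 2 8 11 9 10)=[14, 7, 8, 2, 6, 5, 3, 4, 11, 10, 1, 9, 13, 0, 12]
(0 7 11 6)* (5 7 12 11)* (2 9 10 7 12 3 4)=(0 3 4 2 9 10 7 5 12 11 6)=[3, 1, 9, 4, 2, 12, 0, 5, 8, 10, 7, 6, 11]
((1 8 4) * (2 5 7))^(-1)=((1 8 4)(2 5 7))^(-1)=(1 4 8)(2 7 5)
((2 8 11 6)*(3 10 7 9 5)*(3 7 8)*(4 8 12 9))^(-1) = ((2 3 10 12 9 5 7 4 8 11 6))^(-1) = (2 6 11 8 4 7 5 9 12 10 3)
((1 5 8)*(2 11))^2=(11)(1 8 5)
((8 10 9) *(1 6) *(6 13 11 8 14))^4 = ((1 13 11 8 10 9 14 6))^4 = (1 10)(6 8)(9 13)(11 14)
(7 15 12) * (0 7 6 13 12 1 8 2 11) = (0 7 15 1 8 2 11)(6 13 12) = [7, 8, 11, 3, 4, 5, 13, 15, 2, 9, 10, 0, 6, 12, 14, 1]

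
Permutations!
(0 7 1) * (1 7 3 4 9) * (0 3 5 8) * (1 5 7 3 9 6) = [7, 9, 2, 4, 6, 8, 1, 3, 0, 5] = (0 7 3 4 6 1 9 5 8)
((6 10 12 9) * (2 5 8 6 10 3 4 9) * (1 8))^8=(1 2 10 4 6)(3 8 5 12 9)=((1 8 6 3 4 9 10 12 2 5))^8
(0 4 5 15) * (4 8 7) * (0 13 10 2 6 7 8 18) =(0 18)(2 6 7 4 5 15 13 10) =[18, 1, 6, 3, 5, 15, 7, 4, 8, 9, 2, 11, 12, 10, 14, 13, 16, 17, 0]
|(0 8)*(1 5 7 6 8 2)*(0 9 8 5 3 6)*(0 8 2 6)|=|(0 6 5 7 8 9 2 1 3)|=9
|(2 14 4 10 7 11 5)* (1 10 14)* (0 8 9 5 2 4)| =30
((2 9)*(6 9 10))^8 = ((2 10 6 9))^8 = (10)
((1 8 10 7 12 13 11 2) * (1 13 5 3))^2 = (1 10 12 3 8 7 5)(2 11 13)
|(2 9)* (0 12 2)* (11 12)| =5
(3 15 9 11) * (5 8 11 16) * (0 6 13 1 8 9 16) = (0 6 13 1 8 11 3 15 16 5 9) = [6, 8, 2, 15, 4, 9, 13, 7, 11, 0, 10, 3, 12, 1, 14, 16, 5]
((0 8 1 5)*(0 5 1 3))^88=(0 8 3)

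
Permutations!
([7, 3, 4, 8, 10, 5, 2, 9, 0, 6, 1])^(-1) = (0 8 3 1 10 4 2 6 9 7)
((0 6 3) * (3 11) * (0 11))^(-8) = ((0 6)(3 11))^(-8) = (11)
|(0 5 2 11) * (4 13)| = 4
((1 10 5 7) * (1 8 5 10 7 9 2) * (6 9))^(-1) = (10)(1 2 9 6 5 8 7)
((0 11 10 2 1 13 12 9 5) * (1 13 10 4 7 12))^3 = ((0 11 4 7 12 9 5)(1 10 2 13))^3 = (0 7 5 4 9 11 12)(1 13 2 10)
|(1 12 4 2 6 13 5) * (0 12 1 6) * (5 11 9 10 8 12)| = |(0 5 6 13 11 9 10 8 12 4 2)| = 11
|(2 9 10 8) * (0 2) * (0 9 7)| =3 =|(0 2 7)(8 9 10)|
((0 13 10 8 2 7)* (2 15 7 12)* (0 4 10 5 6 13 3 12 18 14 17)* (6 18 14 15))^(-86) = ((0 3 12 2 14 17)(4 10 8 6 13 5 18 15 7))^(-86) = (0 14 12)(2 3 17)(4 13 7 6 15 8 18 10 5)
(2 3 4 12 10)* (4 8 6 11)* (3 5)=(2 5 3 8 6 11 4 12 10)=[0, 1, 5, 8, 12, 3, 11, 7, 6, 9, 2, 4, 10]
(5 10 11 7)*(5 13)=(5 10 11 7 13)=[0, 1, 2, 3, 4, 10, 6, 13, 8, 9, 11, 7, 12, 5]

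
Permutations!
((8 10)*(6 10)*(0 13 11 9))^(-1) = ((0 13 11 9)(6 10 8))^(-1) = (0 9 11 13)(6 8 10)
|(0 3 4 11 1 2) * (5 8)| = |(0 3 4 11 1 2)(5 8)| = 6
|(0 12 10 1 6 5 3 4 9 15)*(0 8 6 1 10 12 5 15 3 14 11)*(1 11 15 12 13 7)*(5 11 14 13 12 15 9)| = |(0 11)(1 14 9 3 4 5 13 7)(6 15 8)| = 24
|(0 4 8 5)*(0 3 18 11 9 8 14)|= |(0 4 14)(3 18 11 9 8 5)|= 6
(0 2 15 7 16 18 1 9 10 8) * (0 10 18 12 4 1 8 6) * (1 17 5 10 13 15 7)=[2, 9, 7, 3, 17, 10, 0, 16, 13, 18, 6, 11, 4, 15, 14, 1, 12, 5, 8]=(0 2 7 16 12 4 17 5 10 6)(1 9 18 8 13 15)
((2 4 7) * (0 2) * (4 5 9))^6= (9)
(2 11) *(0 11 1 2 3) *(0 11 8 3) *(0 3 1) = (0 8 1 2)(3 11) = [8, 2, 0, 11, 4, 5, 6, 7, 1, 9, 10, 3]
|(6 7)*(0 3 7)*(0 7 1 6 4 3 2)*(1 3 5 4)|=6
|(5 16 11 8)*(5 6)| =5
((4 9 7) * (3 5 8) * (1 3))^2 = (1 5)(3 8)(4 7 9)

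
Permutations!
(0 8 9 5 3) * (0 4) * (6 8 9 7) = (0 9 5 3 4)(6 8 7) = [9, 1, 2, 4, 0, 3, 8, 6, 7, 5]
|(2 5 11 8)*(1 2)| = 5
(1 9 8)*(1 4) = (1 9 8 4) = [0, 9, 2, 3, 1, 5, 6, 7, 4, 8]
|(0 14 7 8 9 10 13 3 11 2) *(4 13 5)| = 12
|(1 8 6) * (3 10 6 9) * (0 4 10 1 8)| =8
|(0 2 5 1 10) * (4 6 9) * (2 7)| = 6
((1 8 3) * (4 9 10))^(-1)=(1 3 8)(4 10 9)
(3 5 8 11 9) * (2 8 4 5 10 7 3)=(2 8 11 9)(3 10 7)(4 5)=[0, 1, 8, 10, 5, 4, 6, 3, 11, 2, 7, 9]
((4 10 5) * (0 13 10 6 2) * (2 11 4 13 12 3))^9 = ((0 12 3 2)(4 6 11)(5 13 10))^9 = (13)(0 12 3 2)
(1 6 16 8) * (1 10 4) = (1 6 16 8 10 4) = [0, 6, 2, 3, 1, 5, 16, 7, 10, 9, 4, 11, 12, 13, 14, 15, 8]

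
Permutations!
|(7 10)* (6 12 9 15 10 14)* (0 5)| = 14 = |(0 5)(6 12 9 15 10 7 14)|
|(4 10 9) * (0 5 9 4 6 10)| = |(0 5 9 6 10 4)| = 6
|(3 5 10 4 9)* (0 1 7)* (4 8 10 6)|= 30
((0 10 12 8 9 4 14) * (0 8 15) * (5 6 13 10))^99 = (0 5 6 13 10 12 15)(4 9 8 14)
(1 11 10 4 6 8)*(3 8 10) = (1 11 3 8)(4 6 10) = [0, 11, 2, 8, 6, 5, 10, 7, 1, 9, 4, 3]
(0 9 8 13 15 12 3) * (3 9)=(0 3)(8 13 15 12 9)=[3, 1, 2, 0, 4, 5, 6, 7, 13, 8, 10, 11, 9, 15, 14, 12]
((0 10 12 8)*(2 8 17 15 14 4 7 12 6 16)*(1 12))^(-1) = (0 8 2 16 6 10)(1 7 4 14 15 17 12)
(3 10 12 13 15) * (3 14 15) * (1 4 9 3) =(1 4 9 3 10 12 13)(14 15) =[0, 4, 2, 10, 9, 5, 6, 7, 8, 3, 12, 11, 13, 1, 15, 14]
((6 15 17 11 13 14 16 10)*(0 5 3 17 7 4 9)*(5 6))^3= (0 7)(3 13 10 17 14 5 11 16)(4 6)(9 15)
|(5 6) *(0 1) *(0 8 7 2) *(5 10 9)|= 20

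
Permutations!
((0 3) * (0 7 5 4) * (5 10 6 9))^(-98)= ((0 3 7 10 6 9 5 4))^(-98)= (0 5 6 7)(3 4 9 10)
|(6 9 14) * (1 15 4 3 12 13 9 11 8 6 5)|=|(1 15 4 3 12 13 9 14 5)(6 11 8)|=9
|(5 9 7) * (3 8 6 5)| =6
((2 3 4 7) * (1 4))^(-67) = ((1 4 7 2 3))^(-67) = (1 2 4 3 7)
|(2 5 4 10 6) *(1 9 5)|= |(1 9 5 4 10 6 2)|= 7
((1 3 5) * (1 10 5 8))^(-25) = (1 8 3)(5 10)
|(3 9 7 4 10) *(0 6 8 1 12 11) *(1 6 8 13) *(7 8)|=12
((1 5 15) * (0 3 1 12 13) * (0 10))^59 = ((0 3 1 5 15 12 13 10))^59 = (0 5 13 3 15 10 1 12)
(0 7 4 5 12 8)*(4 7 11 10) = (0 11 10 4 5 12 8) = [11, 1, 2, 3, 5, 12, 6, 7, 0, 9, 4, 10, 8]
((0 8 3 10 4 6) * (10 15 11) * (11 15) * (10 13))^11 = ((15)(0 8 3 11 13 10 4 6))^11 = (15)(0 11 4 8 13 6 3 10)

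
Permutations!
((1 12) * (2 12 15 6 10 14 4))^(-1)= ((1 15 6 10 14 4 2 12))^(-1)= (1 12 2 4 14 10 6 15)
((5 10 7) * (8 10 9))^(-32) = (5 10 9 7 8)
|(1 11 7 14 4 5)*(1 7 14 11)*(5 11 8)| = 3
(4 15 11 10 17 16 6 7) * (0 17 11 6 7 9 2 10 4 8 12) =[17, 1, 10, 3, 15, 5, 9, 8, 12, 2, 11, 4, 0, 13, 14, 6, 7, 16] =(0 17 16 7 8 12)(2 10 11 4 15 6 9)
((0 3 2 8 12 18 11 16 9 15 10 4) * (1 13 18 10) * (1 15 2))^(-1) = (0 4 10 12 8 2 9 16 11 18 13 1 3)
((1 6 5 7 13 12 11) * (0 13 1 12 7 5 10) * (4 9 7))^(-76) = (0 7)(1 13)(4 6)(9 10)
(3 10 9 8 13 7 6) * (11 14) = (3 10 9 8 13 7 6)(11 14) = [0, 1, 2, 10, 4, 5, 3, 6, 13, 8, 9, 14, 12, 7, 11]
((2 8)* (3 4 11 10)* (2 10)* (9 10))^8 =(2 8 9 10 3 4 11)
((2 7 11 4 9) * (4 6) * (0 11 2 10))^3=((0 11 6 4 9 10)(2 7))^3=(0 4)(2 7)(6 10)(9 11)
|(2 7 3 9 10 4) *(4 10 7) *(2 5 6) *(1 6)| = 15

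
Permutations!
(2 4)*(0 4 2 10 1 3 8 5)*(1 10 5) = (10)(0 4 5)(1 3 8) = [4, 3, 2, 8, 5, 0, 6, 7, 1, 9, 10]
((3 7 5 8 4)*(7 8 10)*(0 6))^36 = (10)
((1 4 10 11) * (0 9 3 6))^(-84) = (11)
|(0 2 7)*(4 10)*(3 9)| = |(0 2 7)(3 9)(4 10)| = 6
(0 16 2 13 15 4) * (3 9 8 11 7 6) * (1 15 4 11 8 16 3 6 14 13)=(0 3 9 16 2 1 15 11 7 14 13 4)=[3, 15, 1, 9, 0, 5, 6, 14, 8, 16, 10, 7, 12, 4, 13, 11, 2]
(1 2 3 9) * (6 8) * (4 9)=(1 2 3 4 9)(6 8)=[0, 2, 3, 4, 9, 5, 8, 7, 6, 1]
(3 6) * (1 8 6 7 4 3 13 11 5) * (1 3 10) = (1 8 6 13 11 5 3 7 4 10) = [0, 8, 2, 7, 10, 3, 13, 4, 6, 9, 1, 5, 12, 11]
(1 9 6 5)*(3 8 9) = [0, 3, 2, 8, 4, 1, 5, 7, 9, 6] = (1 3 8 9 6 5)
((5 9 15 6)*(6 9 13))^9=((5 13 6)(9 15))^9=(9 15)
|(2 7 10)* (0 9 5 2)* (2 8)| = 7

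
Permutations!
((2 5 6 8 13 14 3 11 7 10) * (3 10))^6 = (2 10 14 13 8 6 5)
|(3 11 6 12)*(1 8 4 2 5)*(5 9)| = 12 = |(1 8 4 2 9 5)(3 11 6 12)|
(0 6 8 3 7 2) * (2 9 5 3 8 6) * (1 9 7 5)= [2, 9, 0, 5, 4, 3, 6, 7, 8, 1]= (0 2)(1 9)(3 5)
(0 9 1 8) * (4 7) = [9, 8, 2, 3, 7, 5, 6, 4, 0, 1] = (0 9 1 8)(4 7)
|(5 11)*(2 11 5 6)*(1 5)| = 6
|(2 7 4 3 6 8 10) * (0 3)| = 8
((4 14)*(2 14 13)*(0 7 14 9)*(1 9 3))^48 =(0 4 3)(1 7 13)(2 9 14)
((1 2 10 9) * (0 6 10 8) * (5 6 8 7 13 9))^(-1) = ((0 8)(1 2 7 13 9)(5 6 10))^(-1) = (0 8)(1 9 13 7 2)(5 10 6)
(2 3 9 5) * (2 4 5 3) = (3 9)(4 5) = [0, 1, 2, 9, 5, 4, 6, 7, 8, 3]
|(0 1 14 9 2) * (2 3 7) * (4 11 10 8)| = 28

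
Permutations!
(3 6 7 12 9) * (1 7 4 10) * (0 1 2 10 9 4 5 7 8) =(0 1 8)(2 10)(3 6 5 7 12 4 9) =[1, 8, 10, 6, 9, 7, 5, 12, 0, 3, 2, 11, 4]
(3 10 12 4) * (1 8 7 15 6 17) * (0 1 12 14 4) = [1, 8, 2, 10, 3, 5, 17, 15, 7, 9, 14, 11, 0, 13, 4, 6, 16, 12] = (0 1 8 7 15 6 17 12)(3 10 14 4)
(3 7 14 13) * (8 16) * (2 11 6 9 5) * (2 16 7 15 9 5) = [0, 1, 11, 15, 4, 16, 5, 14, 7, 2, 10, 6, 12, 3, 13, 9, 8] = (2 11 6 5 16 8 7 14 13 3 15 9)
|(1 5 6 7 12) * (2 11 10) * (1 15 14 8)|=24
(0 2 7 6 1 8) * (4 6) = (0 2 7 4 6 1 8) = [2, 8, 7, 3, 6, 5, 1, 4, 0]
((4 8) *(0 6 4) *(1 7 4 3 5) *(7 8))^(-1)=((0 6 3 5 1 8)(4 7))^(-1)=(0 8 1 5 3 6)(4 7)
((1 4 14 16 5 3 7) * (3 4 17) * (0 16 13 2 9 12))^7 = ((0 16 5 4 14 13 2 9 12)(1 17 3 7))^7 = (0 9 13 4 16 12 2 14 5)(1 7 3 17)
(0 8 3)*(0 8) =(3 8) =[0, 1, 2, 8, 4, 5, 6, 7, 3]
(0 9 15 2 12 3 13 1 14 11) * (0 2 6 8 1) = [9, 14, 12, 13, 4, 5, 8, 7, 1, 15, 10, 2, 3, 0, 11, 6] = (0 9 15 6 8 1 14 11 2 12 3 13)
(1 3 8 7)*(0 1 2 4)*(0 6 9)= [1, 3, 4, 8, 6, 5, 9, 2, 7, 0]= (0 1 3 8 7 2 4 6 9)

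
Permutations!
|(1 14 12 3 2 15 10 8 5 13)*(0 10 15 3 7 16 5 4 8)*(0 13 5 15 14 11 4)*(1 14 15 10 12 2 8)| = |(0 12 7 16 10 13 14 2 3 8)(1 11 4)| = 30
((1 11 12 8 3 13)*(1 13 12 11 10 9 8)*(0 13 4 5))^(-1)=(0 5 4 13)(1 12 3 8 9 10)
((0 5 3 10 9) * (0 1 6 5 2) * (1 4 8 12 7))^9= ((0 2)(1 6 5 3 10 9 4 8 12 7))^9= (0 2)(1 7 12 8 4 9 10 3 5 6)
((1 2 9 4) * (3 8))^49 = ((1 2 9 4)(3 8))^49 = (1 2 9 4)(3 8)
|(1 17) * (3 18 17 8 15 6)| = |(1 8 15 6 3 18 17)| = 7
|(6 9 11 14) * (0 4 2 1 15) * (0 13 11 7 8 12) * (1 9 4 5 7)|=|(0 5 7 8 12)(1 15 13 11 14 6 4 2 9)|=45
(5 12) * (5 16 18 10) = [0, 1, 2, 3, 4, 12, 6, 7, 8, 9, 5, 11, 16, 13, 14, 15, 18, 17, 10] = (5 12 16 18 10)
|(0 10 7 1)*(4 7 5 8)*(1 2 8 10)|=4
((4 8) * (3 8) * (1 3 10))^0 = (10)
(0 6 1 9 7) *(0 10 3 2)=(0 6 1 9 7 10 3 2)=[6, 9, 0, 2, 4, 5, 1, 10, 8, 7, 3]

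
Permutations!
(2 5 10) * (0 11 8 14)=[11, 1, 5, 3, 4, 10, 6, 7, 14, 9, 2, 8, 12, 13, 0]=(0 11 8 14)(2 5 10)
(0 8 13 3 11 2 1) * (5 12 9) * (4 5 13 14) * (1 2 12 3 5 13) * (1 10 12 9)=(0 8 14 4 13 5 3 11 9 10 12 1)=[8, 0, 2, 11, 13, 3, 6, 7, 14, 10, 12, 9, 1, 5, 4]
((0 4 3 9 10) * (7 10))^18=(10)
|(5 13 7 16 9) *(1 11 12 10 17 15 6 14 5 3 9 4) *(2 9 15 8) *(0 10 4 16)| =52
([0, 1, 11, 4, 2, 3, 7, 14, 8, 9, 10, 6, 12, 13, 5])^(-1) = [0, 1, 4, 5, 3, 14, 11, 6, 8, 9, 10, 2, 12, 13, 7]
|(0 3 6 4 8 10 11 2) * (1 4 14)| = |(0 3 6 14 1 4 8 10 11 2)| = 10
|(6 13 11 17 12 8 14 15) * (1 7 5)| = 24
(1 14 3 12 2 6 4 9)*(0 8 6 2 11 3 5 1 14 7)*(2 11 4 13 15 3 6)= (0 8 2 11 6 13 15 3 12 4 9 14 5 1 7)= [8, 7, 11, 12, 9, 1, 13, 0, 2, 14, 10, 6, 4, 15, 5, 3]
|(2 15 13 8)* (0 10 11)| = |(0 10 11)(2 15 13 8)| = 12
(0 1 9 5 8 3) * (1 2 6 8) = (0 2 6 8 3)(1 9 5) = [2, 9, 6, 0, 4, 1, 8, 7, 3, 5]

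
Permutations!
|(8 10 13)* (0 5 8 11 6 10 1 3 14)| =12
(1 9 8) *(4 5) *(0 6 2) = [6, 9, 0, 3, 5, 4, 2, 7, 1, 8] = (0 6 2)(1 9 8)(4 5)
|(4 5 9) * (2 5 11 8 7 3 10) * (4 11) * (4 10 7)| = 14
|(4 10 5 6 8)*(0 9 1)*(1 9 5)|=7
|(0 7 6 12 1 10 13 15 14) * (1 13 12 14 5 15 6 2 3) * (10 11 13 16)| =18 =|(0 7 2 3 1 11 13 6 14)(5 15)(10 12 16)|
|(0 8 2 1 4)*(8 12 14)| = 7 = |(0 12 14 8 2 1 4)|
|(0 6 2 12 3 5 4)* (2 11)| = 8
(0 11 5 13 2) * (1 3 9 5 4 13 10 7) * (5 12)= (0 11 4 13 2)(1 3 9 12 5 10 7)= [11, 3, 0, 9, 13, 10, 6, 1, 8, 12, 7, 4, 5, 2]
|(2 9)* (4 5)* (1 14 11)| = 6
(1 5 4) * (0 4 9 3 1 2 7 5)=(0 4 2 7 5 9 3 1)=[4, 0, 7, 1, 2, 9, 6, 5, 8, 3]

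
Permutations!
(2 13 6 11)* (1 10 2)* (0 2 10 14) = (0 2 13 6 11 1 14) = [2, 14, 13, 3, 4, 5, 11, 7, 8, 9, 10, 1, 12, 6, 0]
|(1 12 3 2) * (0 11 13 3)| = |(0 11 13 3 2 1 12)| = 7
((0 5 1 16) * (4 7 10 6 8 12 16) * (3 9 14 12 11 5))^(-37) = (0 16 12 14 9 3)(1 10 11 4 6 5 7 8)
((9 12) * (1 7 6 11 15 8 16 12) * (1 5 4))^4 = ((1 7 6 11 15 8 16 12 9 5 4))^4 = (1 15 9 7 8 5 6 16 4 11 12)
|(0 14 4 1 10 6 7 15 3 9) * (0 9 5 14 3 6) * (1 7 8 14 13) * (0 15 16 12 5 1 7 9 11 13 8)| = 30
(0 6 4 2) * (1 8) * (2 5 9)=(0 6 4 5 9 2)(1 8)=[6, 8, 0, 3, 5, 9, 4, 7, 1, 2]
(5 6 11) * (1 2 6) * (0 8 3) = (0 8 3)(1 2 6 11 5) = [8, 2, 6, 0, 4, 1, 11, 7, 3, 9, 10, 5]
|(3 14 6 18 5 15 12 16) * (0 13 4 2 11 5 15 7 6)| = 14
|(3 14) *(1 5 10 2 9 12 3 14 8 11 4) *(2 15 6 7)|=13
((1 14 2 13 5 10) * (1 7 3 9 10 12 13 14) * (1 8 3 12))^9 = (2 14)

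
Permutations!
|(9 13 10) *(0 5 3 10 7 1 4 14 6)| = 11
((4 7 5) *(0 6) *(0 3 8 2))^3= ((0 6 3 8 2)(4 7 5))^3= (0 8 6 2 3)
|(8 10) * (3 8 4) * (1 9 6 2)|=|(1 9 6 2)(3 8 10 4)|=4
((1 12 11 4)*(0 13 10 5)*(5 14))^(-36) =(0 5 14 10 13)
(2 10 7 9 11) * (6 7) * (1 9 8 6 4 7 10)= (1 9 11 2)(4 7 8 6 10)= [0, 9, 1, 3, 7, 5, 10, 8, 6, 11, 4, 2]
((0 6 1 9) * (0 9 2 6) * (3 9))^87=((1 2 6)(3 9))^87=(3 9)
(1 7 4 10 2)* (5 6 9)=(1 7 4 10 2)(5 6 9)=[0, 7, 1, 3, 10, 6, 9, 4, 8, 5, 2]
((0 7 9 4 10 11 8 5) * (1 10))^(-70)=((0 7 9 4 1 10 11 8 5))^(-70)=(0 9 1 11 5 7 4 10 8)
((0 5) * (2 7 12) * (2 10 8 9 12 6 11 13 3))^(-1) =((0 5)(2 7 6 11 13 3)(8 9 12 10))^(-1) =(0 5)(2 3 13 11 6 7)(8 10 12 9)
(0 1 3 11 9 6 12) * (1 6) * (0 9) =(0 6 12 9 1 3 11) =[6, 3, 2, 11, 4, 5, 12, 7, 8, 1, 10, 0, 9]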